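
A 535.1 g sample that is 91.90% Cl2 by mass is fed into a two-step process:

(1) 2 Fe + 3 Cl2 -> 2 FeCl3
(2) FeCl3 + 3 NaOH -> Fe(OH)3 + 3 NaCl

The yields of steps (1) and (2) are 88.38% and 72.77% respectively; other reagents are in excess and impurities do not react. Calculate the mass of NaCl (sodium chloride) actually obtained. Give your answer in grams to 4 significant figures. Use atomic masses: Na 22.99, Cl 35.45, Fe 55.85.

Pure Cl2 = 535.1 × 0.9190 = 491.76 g.
M(Cl2) = 2(35.45) = 70.90 g/mol.
M(NaCl) = 22.99 + 35.45 = 58.44 g/mol.
n(Cl2) = 491.76 / 70.90 = 6.9359 mol.
Step 1 (Cl2:FeCl3 = 3:2): theoretical n(FeCl3) = 4.6239 mol; at 88.38% yield, n(FeCl3) = 4.0866 mol.
Step 2 (FeCl3:NaCl = 1:3): theoretical n(NaCl) = 12.260 mol, so theoretical mass = 12.260 × 58.44 = 716.47 g.
At 72.77% yield, actual mass of NaCl = 716.47 × 0.7277 = 521.38 g.

521.4 g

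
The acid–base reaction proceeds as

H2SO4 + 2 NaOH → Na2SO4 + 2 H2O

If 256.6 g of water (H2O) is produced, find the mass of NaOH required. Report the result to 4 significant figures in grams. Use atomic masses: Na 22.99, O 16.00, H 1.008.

569.7 g

M(H2O) = 2(1.008) + 16.00 = 18.016 g/mol.
M(NaOH) = 22.99 + 16.00 + 1.008 = 39.998 g/mol.
n(H2O) = 256.60 g / 18.016 g/mol = 14.243 mol.
From the equation the H2O:NaOH mole ratio is 2:2, so n(NaOH) = 14.243 × 2/2 = 14.243 mol.
Mass of NaOH = 14.243 mol × 39.998 g/mol = 569.69 g.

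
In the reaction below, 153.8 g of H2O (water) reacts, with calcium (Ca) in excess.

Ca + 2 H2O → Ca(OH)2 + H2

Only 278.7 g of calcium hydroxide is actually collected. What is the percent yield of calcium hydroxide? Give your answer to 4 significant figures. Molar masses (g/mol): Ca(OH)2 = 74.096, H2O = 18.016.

n(H2O) = 153.80 g / 18.016 g/mol = 8.5369 mol.
From the equation the H2O:Ca(OH)2 mole ratio is 2:1, so n(Ca(OH)2) = 8.5369 × 1/2 = 4.2684 mol.
Mass of Ca(OH)2 = 4.2684 mol × 74.096 g/mol = 316.27 g.
This is the theoretical yield. Percent yield = 278.7 g / 316.27 g × 100% = 88.120%.

88.12 %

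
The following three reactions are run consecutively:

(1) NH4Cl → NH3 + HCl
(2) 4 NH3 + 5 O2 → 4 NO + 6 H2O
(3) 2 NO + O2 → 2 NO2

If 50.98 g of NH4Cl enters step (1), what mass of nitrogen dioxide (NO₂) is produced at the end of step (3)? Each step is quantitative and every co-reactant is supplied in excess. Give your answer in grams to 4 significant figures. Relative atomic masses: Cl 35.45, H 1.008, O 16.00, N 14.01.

43.85 g

M(NH4Cl) = 14.01 + 4(1.008) + 35.45 = 53.492 g/mol.
M(NO2) = 14.01 + 2(16.00) = 46.01 g/mol.
n(NH4Cl) = 50.98 / 53.492 = 0.95304 mol.
Reaction (1): NH4Cl→NH3 ratio 1:1 ⇒ n(NH3) = 0.95304 mol.
Reaction (2): NH3→NO ratio 4:4 ⇒ n(NO) = 0.95304 mol.
Reaction (3): NO→NO2 ratio 2:2 ⇒ n(NO2) = 0.95304 mol.
Mass of NO2 = 0.95304 × 46.01 = 43.849 g.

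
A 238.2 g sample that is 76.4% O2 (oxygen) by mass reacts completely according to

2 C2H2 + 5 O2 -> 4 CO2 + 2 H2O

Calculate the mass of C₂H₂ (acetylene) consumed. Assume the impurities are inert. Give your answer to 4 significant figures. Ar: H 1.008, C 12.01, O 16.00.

59.23 g

Mass of pure O2 = 238.2 g × 0.764 = 181.98 g.
M(O2) = 2(16.00) = 32.00 g/mol.
M(C2H2) = 2(12.01) + 2(1.008) = 26.036 g/mol.
n(O2) = 181.98 g / 32.00 g/mol = 5.6870 mol.
From the equation the O2:C2H2 mole ratio is 5:2, so n(C2H2) = 5.6870 × 2/5 = 2.2748 mol.
Mass of C2H2 = 2.2748 mol × 26.036 g/mol = 59.227 g.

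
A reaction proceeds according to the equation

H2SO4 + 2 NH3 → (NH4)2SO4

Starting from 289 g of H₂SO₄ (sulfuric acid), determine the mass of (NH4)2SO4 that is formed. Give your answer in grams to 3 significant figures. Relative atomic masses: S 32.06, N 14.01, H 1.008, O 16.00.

389 g

M(H2SO4) = 2(1.008) + 32.06 + 4(16.00) = 98.076 g/mol.
M((NH4)2SO4) = 2(14.01) + 8(1.008) + 32.06 + 4(16.00) = 132.144 g/mol.
n(H2SO4) = 289.0 g / 98.076 g/mol = 2.947 mol.
From the equation the H2SO4:(NH4)2SO4 mole ratio is 1:1, so n((NH4)2SO4) = 2.947 × 1/1 = 2.947 mol.
Mass of (NH4)2SO4 = 2.947 mol × 132.144 g/mol = 389.4 g.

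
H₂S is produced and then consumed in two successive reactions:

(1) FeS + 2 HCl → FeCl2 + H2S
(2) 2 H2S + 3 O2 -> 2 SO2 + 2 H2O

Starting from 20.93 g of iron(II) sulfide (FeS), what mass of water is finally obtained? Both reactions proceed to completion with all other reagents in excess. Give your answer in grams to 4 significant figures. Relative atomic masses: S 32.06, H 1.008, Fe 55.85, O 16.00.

M(FeS) = 55.85 + 32.06 = 87.91 g/mol.
M(H2O) = 2(1.008) + 16.00 = 18.016 g/mol.
n(FeS) = 20.930 / 87.91 = 0.23808 mol.
Step 1 gives a 1:1 ratio of FeS to H2S, so n(H2S) = 0.23808 mol.
In step 2 the H2S:H2O ratio is 2:2, so n(H2O) = 0.23808 mol.
Mass of H2O = 0.23808 × 18.016 = 4.2893 g.

4.289 g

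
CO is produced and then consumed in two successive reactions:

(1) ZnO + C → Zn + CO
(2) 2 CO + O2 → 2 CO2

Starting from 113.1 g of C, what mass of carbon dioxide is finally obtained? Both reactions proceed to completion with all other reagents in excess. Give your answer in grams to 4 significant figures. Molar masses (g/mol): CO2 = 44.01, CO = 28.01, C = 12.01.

414.4 g

n(C) = 113.10 / 12.01 = 9.4172 mol.
Step 1 gives a 1:1 ratio of C to CO, so n(CO) = 9.4172 mol.
In step 2 the CO:CO2 ratio is 2:2, so n(CO2) = 9.4172 mol.
Mass of CO2 = 9.4172 × 44.01 = 414.45 g.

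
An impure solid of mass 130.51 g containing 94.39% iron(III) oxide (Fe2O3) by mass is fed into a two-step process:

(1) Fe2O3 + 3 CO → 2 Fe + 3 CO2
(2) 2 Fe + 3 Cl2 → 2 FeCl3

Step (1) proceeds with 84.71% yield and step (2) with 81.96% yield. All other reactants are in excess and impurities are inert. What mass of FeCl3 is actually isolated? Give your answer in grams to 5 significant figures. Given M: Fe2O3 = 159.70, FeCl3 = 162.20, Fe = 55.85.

173.73 g

Pure Fe2O3 = 130.51 × 0.9439 = 123.188 g.
n(Fe2O3) = 123.188 / 159.70 = 0.771374 mol.
Step 1 (Fe2O3:Fe = 1:2): theoretical n(Fe) = 1.54275 mol; at 84.71% yield, n(Fe) = 1.30686 mol.
Step 2 (Fe:FeCl3 = 2:2): theoretical n(FeCl3) = 1.30686 mol, so theoretical mass = 1.30686 × 162.20 = 211.973 g.
At 81.96% yield, actual mass of FeCl3 = 211.973 × 0.8196 = 173.733 g.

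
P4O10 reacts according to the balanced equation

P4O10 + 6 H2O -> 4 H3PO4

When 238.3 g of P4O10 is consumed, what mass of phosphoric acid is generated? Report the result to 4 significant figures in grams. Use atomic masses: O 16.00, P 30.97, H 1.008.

329.0 g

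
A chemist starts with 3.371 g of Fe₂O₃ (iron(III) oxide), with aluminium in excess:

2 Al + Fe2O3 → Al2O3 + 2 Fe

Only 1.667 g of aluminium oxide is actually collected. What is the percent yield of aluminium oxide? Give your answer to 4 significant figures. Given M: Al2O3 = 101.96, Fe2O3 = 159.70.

77.46 %

n(Fe2O3) = 3.3710 g / 159.70 g/mol = 0.021108 mol.
From the equation the Fe2O3:Al2O3 mole ratio is 1:1, so n(Al2O3) = 0.021108 × 1/1 = 0.021108 mol.
Mass of Al2O3 = 0.021108 mol × 101.96 g/mol = 2.1522 g.
This is the theoretical yield. Percent yield = 1.667 g / 2.1522 g × 100% = 77.455%.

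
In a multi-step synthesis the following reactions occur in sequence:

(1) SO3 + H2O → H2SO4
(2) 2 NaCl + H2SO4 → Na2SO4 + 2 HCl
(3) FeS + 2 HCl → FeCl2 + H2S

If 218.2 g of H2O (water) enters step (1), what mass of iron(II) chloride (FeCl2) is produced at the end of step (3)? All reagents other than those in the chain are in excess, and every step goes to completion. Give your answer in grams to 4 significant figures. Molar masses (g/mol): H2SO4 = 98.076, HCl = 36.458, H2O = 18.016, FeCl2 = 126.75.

n(H2O) = 218.2 / 18.016 = 12.111 mol.
Reaction (1): H2O→H2SO4 ratio 1:1 ⇒ n(H2SO4) = 12.111 mol.
Reaction (2): H2SO4→HCl ratio 1:2 ⇒ n(HCl) = 24.223 mol.
Reaction (3): HCl→FeCl2 ratio 2:1 ⇒ n(FeCl2) = 12.111 mol.
Mass of FeCl2 = 12.111 × 126.75 = 1535.1 g.

1535 g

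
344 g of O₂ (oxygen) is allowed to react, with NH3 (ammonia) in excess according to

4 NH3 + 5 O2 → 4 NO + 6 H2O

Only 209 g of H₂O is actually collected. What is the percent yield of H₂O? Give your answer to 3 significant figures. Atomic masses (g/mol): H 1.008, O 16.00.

89.9 %

M(O2) = 2(16.00) = 32.00 g/mol.
M(H2O) = 2(1.008) + 16.00 = 18.016 g/mol.
n(O2) = 344.0 g / 32.00 g/mol = 10.75 mol.
From the equation the O2:H2O mole ratio is 5:6, so n(H2O) = 10.75 × 6/5 = 12.90 mol.
Mass of H2O = 12.90 mol × 18.016 g/mol = 232.4 g.
This is the theoretical yield. Percent yield = 209 g / 232.4 g × 100% = 89.93%.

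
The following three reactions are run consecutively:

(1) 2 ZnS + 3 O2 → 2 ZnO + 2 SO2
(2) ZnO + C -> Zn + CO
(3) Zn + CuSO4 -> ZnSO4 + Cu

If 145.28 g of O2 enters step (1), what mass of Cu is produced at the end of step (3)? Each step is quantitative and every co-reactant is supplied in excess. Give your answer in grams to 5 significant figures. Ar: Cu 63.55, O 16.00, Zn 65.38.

M(O2) = 2(16.00) = 32.00 g/mol.
M(Cu) = 63.55 g/mol.
n(O2) = 145.28 / 32.00 = 4.54000 mol.
Reaction (1): O2→ZnO ratio 3:2 ⇒ n(ZnO) = 3.02667 mol.
Reaction (2): ZnO→Zn ratio 1:1 ⇒ n(Zn) = 3.02667 mol.
Reaction (3): Zn→Cu ratio 1:1 ⇒ n(Cu) = 3.02667 mol.
Mass of Cu = 3.02667 × 63.55 = 192.345 g.

192.34 g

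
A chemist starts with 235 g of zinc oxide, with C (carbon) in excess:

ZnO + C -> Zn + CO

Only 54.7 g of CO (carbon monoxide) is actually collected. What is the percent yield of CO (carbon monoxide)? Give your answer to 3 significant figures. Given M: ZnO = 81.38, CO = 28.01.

n(ZnO) = 235.0 g / 81.38 g/mol = 2.888 mol.
From the equation the ZnO:CO mole ratio is 1:1, so n(CO) = 2.888 × 1/1 = 2.888 mol.
Mass of CO = 2.888 mol × 28.01 g/mol = 80.88 g.
This is the theoretical yield. Percent yield = 54.7 g / 80.88 g × 100% = 67.63%.

67.6 %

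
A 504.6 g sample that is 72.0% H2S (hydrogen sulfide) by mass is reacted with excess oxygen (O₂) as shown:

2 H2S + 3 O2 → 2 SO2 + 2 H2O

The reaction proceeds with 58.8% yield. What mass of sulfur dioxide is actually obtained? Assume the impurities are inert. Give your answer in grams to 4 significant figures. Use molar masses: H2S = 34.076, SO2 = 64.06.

Pure H2S available = 504.6 g × 0.720 = 363.31 g.
n(H2S) = 363.31 g / 34.076 g/mol = 10.662 mol.
From the equation the H2S:SO2 mole ratio is 2:2, so n(SO2) = 10.662 × 2/2 = 10.662 mol.
Mass of SO2 = 10.662 mol × 64.06 g/mol = 683.00 g.
Actual mass collected = 683.00 g × 0.588 = 401.60 g.

401.6 g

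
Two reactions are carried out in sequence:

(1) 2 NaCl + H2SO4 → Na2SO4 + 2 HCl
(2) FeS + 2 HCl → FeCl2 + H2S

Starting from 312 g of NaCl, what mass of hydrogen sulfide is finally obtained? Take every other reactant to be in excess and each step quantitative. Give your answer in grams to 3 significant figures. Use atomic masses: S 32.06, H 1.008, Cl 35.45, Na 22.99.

M(NaCl) = 22.99 + 35.45 = 58.44 g/mol.
M(H2S) = 2(1.008) + 32.06 = 34.076 g/mol.
n(NaCl) = 312.0 / 58.44 = 5.339 mol.
Step 1 gives a 2:2 ratio of NaCl to HCl, so n(HCl) = 5.339 mol.
In step 2 the HCl:H2S ratio is 2:1, so n(H2S) = 2.669 mol.
Mass of H2S = 2.669 × 34.076 = 90.96 g.

91.0 g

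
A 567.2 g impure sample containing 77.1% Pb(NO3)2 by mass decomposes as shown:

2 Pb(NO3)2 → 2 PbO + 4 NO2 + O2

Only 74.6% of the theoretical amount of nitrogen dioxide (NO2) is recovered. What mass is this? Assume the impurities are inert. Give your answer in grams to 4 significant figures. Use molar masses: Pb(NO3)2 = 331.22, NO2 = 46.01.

90.63 g

Pure Pb(NO3)2 available = 567.2 g × 0.771 = 437.31 g.
n(Pb(NO3)2) = 437.31 g / 331.22 g/mol = 1.3203 mol.
From the equation the Pb(NO3)2:NO2 mole ratio is 2:4, so n(NO2) = 1.3203 × 4/2 = 2.6406 mol.
Mass of NO2 = 2.6406 mol × 46.01 g/mol = 121.49 g.
Actual mass collected = 121.49 g × 0.746 = 90.635 g.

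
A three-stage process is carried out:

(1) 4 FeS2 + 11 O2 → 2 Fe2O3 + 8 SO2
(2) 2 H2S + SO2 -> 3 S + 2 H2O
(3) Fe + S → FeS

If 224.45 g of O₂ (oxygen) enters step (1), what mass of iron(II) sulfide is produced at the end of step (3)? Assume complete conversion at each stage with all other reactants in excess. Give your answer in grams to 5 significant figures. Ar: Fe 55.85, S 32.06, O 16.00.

M(O2) = 2(16.00) = 32.00 g/mol.
M(FeS) = 55.85 + 32.06 = 87.91 g/mol.
n(O2) = 224.45 / 32.00 = 7.01406 mol.
Reaction (1): O2→SO2 ratio 11:8 ⇒ n(SO2) = 5.10114 mol.
Reaction (2): SO2→S ratio 1:3 ⇒ n(S) = 15.3034 mol.
Reaction (3): S→FeS ratio 1:1 ⇒ n(FeS) = 15.3034 mol.
Mass of FeS = 15.3034 × 87.91 = 1345.32 g.

1345.3 g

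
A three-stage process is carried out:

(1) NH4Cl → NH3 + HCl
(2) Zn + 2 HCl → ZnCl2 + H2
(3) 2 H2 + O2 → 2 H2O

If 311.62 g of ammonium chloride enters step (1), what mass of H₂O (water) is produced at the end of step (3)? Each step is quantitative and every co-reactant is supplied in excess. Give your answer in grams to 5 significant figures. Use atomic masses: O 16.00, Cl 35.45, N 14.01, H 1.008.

M(NH4Cl) = 14.01 + 4(1.008) + 35.45 = 53.492 g/mol.
M(H2O) = 2(1.008) + 16.00 = 18.016 g/mol.
n(NH4Cl) = 311.62 / 53.492 = 5.82554 mol.
Reaction (1): NH4Cl→HCl ratio 1:1 ⇒ n(HCl) = 5.82554 mol.
Reaction (2): HCl→H2 ratio 2:1 ⇒ n(H2) = 2.91277 mol.
Reaction (3): H2→H2O ratio 2:2 ⇒ n(H2O) = 2.91277 mol.
Mass of H2O = 2.91277 × 18.016 = 52.4765 g.

52.477 g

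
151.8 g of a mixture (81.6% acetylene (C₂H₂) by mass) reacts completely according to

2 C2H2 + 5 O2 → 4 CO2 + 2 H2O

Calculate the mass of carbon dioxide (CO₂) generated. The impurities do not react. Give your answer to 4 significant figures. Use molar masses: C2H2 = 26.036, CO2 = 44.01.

Mass of pure C2H2 = 151.8 g × 0.816 = 123.87 g.
n(C2H2) = 123.87 g / 26.036 g/mol = 4.7576 mol.
From the equation the C2H2:CO2 mole ratio is 2:4, so n(CO2) = 4.7576 × 4/2 = 9.5152 mol.
Mass of CO2 = 9.5152 mol × 44.01 g/mol = 418.76 g.

418.8 g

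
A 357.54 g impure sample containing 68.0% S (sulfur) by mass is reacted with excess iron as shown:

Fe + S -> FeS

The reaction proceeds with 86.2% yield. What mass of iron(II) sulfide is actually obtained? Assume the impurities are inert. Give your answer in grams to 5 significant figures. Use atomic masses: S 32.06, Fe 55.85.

Pure S available = 357.54 g × 0.680 = 243.127 g.
M(S) = 32.06 g/mol.
M(FeS) = 55.85 + 32.06 = 87.91 g/mol.
n(S) = 243.127 g / 32.06 g/mol = 7.58351 mol.
From the equation the S:FeS mole ratio is 1:1, so n(FeS) = 7.58351 × 1/1 = 7.58351 mol.
Mass of FeS = 7.58351 mol × 87.91 g/mol = 666.666 g.
Actual mass collected = 666.666 g × 0.862 = 574.666 g.

574.67 g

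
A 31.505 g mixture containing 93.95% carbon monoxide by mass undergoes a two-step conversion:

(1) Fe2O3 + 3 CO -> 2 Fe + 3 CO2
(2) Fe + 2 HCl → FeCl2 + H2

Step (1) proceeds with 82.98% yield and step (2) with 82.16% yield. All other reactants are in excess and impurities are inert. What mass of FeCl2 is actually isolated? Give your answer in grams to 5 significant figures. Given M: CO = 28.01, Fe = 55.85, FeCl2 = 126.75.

Pure CO = 31.505 × 0.9395 = 29.5989 g.
n(CO) = 29.5989 / 28.01 = 1.05673 mol.
Step 1 (CO:Fe = 3:2): theoretical n(Fe) = 0.704485 mol; at 82.98% yield, n(Fe) = 0.584582 mol.
Step 2 (Fe:FeCl2 = 1:1): theoretical n(FeCl2) = 0.584582 mol, so theoretical mass = 0.584582 × 126.75 = 74.0958 g.
At 82.16% yield, actual mass of FeCl2 = 74.0958 × 0.8216 = 60.8771 g.

60.877 g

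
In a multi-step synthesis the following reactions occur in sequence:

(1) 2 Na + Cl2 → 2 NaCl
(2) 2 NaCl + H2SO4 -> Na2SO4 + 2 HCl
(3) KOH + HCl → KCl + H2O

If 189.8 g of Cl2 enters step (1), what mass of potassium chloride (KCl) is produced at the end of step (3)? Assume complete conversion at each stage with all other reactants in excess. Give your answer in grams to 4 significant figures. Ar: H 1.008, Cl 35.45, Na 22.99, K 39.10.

M(Cl2) = 2(35.45) = 70.90 g/mol.
M(KCl) = 39.10 + 35.45 = 74.55 g/mol.
n(Cl2) = 189.8 / 70.90 = 2.6770 mol.
Reaction (1): Cl2→NaCl ratio 1:2 ⇒ n(NaCl) = 5.3540 mol.
Reaction (2): NaCl→HCl ratio 2:2 ⇒ n(HCl) = 5.3540 mol.
Reaction (3): HCl→KCl ratio 1:1 ⇒ n(KCl) = 5.3540 mol.
Mass of KCl = 5.3540 × 74.55 = 399.14 g.

399.1 g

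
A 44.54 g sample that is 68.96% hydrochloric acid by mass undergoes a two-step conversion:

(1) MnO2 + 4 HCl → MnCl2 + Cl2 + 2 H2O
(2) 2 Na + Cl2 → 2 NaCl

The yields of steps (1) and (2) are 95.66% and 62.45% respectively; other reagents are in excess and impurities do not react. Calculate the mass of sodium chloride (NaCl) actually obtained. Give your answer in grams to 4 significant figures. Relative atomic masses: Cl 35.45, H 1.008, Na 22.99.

14.71 g

Pure HCl = 44.54 × 0.6896 = 30.715 g.
M(HCl) = 1.008 + 35.45 = 36.458 g/mol.
M(NaCl) = 22.99 + 35.45 = 58.44 g/mol.
n(HCl) = 30.715 / 36.458 = 0.84247 mol.
Step 1 (HCl:Cl2 = 4:1): theoretical n(Cl2) = 0.21062 mol; at 95.66% yield, n(Cl2) = 0.20148 mol.
Step 2 (Cl2:NaCl = 1:2): theoretical n(NaCl) = 0.40295 mol, so theoretical mass = 0.40295 × 58.44 = 23.549 g.
At 62.45% yield, actual mass of NaCl = 23.549 × 0.6245 = 14.706 g.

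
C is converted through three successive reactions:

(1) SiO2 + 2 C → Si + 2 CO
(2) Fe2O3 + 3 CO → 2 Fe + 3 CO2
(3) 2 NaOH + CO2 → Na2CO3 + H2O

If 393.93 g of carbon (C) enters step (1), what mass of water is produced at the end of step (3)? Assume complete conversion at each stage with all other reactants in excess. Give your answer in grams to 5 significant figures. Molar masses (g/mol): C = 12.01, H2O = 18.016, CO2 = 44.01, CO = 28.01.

590.93 g

n(C) = 393.93 / 12.01 = 32.8002 mol.
Reaction (1): C→CO ratio 2:2 ⇒ n(CO) = 32.8002 mol.
Reaction (2): CO→CO2 ratio 3:3 ⇒ n(CO2) = 32.8002 mol.
Reaction (3): CO2→H2O ratio 1:1 ⇒ n(H2O) = 32.8002 mol.
Mass of H2O = 32.8002 × 18.016 = 590.928 g.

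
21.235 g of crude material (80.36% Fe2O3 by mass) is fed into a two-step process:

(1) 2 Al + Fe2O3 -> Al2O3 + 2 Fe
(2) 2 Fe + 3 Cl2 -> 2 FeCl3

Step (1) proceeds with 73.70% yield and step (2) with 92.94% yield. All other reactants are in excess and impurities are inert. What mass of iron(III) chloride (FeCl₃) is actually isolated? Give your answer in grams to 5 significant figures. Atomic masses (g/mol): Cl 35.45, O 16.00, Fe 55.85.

Pure Fe2O3 = 21.235 × 0.8036 = 17.0644 g.
M(Fe2O3) = 2(55.85) + 3(16.00) = 159.70 g/mol.
M(FeCl3) = 55.85 + 3(35.45) = 162.20 g/mol.
n(Fe2O3) = 17.0644 / 159.70 = 0.106853 mol.
Step 1 (Fe2O3:Fe = 1:2): theoretical n(Fe) = 0.213706 mol; at 73.70% yield, n(Fe) = 0.157502 mol.
Step 2 (Fe:FeCl3 = 2:2): theoretical n(FeCl3) = 0.157502 mol, so theoretical mass = 0.157502 × 162.20 = 25.5467 g.
At 92.94% yield, actual mass of FeCl3 = 25.5467 × 0.9294 = 23.7431 g.

23.743 g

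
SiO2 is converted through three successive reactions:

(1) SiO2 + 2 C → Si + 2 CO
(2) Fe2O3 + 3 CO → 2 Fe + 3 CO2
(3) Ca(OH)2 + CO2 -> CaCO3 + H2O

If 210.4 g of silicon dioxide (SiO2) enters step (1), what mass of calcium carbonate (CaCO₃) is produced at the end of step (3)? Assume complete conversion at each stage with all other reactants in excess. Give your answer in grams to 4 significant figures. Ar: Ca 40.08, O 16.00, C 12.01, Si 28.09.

700.9 g

M(SiO2) = 28.09 + 2(16.00) = 60.09 g/mol.
M(CaCO3) = 40.08 + 12.01 + 3(16.00) = 100.09 g/mol.
n(SiO2) = 210.4 / 60.09 = 3.5014 mol.
Reaction (1): SiO2→CO ratio 1:2 ⇒ n(CO) = 7.0028 mol.
Reaction (2): CO→CO2 ratio 3:3 ⇒ n(CO2) = 7.0028 mol.
Reaction (3): CO2→CaCO3 ratio 1:1 ⇒ n(CaCO3) = 7.0028 mol.
Mass of CaCO3 = 7.0028 × 100.09 = 700.91 g.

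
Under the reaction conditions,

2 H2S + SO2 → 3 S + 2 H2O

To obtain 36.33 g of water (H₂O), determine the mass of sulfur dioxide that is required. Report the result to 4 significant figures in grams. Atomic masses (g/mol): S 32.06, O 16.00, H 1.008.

64.59 g

M(H2O) = 2(1.008) + 16.00 = 18.016 g/mol.
M(SO2) = 32.06 + 2(16.00) = 64.06 g/mol.
n(H2O) = 36.330 g / 18.016 g/mol = 2.0165 mol.
From the equation the H2O:SO2 mole ratio is 2:1, so n(SO2) = 2.0165 × 1/2 = 1.0083 mol.
Mass of SO2 = 1.0083 mol × 64.06 g/mol = 64.590 g.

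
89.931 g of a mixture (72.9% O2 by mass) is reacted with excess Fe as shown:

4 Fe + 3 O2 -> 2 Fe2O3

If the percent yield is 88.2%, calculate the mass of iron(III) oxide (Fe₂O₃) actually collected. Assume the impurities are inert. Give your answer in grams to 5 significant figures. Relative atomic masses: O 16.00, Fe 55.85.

Pure O2 available = 89.931 g × 0.729 = 65.5597 g.
M(O2) = 2(16.00) = 32.00 g/mol.
M(Fe2O3) = 2(55.85) + 3(16.00) = 159.70 g/mol.
n(O2) = 65.5597 g / 32.00 g/mol = 2.04874 mol.
From the equation the O2:Fe2O3 mole ratio is 3:2, so n(Fe2O3) = 2.04874 × 2/3 = 1.36583 mol.
Mass of Fe2O3 = 1.36583 mol × 159.70 g/mol = 218.123 g.
Actual mass collected = 218.123 g × 0.882 = 192.384 g.

192.38 g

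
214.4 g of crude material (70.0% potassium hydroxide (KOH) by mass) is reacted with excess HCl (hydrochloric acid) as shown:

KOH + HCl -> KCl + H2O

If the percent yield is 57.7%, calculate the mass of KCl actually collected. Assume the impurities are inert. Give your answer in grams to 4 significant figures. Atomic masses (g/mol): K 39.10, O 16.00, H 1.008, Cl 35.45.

115.1 g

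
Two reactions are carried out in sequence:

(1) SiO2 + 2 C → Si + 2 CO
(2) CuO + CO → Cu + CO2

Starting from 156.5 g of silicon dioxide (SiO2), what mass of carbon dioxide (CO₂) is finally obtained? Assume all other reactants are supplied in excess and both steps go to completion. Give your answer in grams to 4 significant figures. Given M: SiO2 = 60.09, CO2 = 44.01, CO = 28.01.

n(SiO2) = 156.50 / 60.09 = 2.6044 mol.
Step 1 gives a 1:2 ratio of SiO2 to CO, so n(CO) = 5.2089 mol.
In step 2 the CO:CO2 ratio is 1:1, so n(CO2) = 5.2089 mol.
Mass of CO2 = 5.2089 × 44.01 = 229.24 g.

229.2 g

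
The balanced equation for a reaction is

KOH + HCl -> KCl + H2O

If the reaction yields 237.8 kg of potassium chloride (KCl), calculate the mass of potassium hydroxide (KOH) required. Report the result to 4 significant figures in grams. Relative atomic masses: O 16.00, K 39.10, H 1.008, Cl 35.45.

179000 g

M(KCl) = 39.10 + 35.45 = 74.55 g/mol.
M(KOH) = 39.10 + 16.00 + 1.008 = 56.108 g/mol.
Convert: 237.8 kg = 237800 g.
n(KCl) = 237800 g / 74.55 g/mol = 3189.8 mol.
From the equation the KCl:KOH mole ratio is 1:1, so n(KOH) = 3189.8 × 1/1 = 3189.8 mol.
Mass of KOH = 3189.8 mol × 56.108 g/mol = 178970 g.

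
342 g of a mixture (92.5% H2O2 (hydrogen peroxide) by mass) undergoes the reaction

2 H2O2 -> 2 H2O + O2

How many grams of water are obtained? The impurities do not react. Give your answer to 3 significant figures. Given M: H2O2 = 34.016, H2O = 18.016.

168 g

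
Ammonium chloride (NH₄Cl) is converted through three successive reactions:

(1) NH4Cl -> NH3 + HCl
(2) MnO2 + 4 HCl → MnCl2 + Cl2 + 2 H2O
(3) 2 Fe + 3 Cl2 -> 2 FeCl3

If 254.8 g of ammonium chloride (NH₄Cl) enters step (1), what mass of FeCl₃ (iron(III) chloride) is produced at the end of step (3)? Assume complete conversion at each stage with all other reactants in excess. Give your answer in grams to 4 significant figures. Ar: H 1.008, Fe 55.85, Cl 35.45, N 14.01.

M(NH4Cl) = 14.01 + 4(1.008) + 35.45 = 53.492 g/mol.
M(FeCl3) = 55.85 + 3(35.45) = 162.20 g/mol.
n(NH4Cl) = 254.8 / 53.492 = 4.7633 mol.
Reaction (1): NH4Cl→HCl ratio 1:1 ⇒ n(HCl) = 4.7633 mol.
Reaction (2): HCl→Cl2 ratio 4:1 ⇒ n(Cl2) = 1.1908 mol.
Reaction (3): Cl2→FeCl3 ratio 3:2 ⇒ n(FeCl3) = 0.79389 mol.
Mass of FeCl3 = 0.79389 × 162.20 = 128.77 g.

128.8 g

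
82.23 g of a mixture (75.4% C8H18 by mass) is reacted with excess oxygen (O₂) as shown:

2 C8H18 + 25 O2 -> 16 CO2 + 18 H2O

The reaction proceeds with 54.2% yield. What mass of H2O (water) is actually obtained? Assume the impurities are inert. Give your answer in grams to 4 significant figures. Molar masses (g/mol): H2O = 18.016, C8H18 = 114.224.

47.70 g

Pure C8H18 available = 82.23 g × 0.754 = 62.001 g.
n(C8H18) = 62.001 g / 114.224 g/mol = 0.54281 mol.
From the equation the C8H18:H2O mole ratio is 2:18, so n(H2O) = 0.54281 × 18/2 = 4.8852 mol.
Mass of H2O = 4.8852 mol × 18.016 g/mol = 88.013 g.
Actual mass collected = 88.013 g × 0.542 = 47.703 g.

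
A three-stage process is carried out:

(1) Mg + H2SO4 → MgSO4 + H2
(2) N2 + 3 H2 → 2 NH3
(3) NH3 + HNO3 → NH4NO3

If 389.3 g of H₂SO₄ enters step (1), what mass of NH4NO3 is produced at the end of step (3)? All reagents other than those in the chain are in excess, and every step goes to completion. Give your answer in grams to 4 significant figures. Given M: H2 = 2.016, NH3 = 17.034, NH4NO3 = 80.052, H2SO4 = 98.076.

n(H2SO4) = 389.3 / 98.076 = 3.9694 mol.
Reaction (1): H2SO4→H2 ratio 1:1 ⇒ n(H2) = 3.9694 mol.
Reaction (2): H2→NH3 ratio 3:2 ⇒ n(NH3) = 2.6462 mol.
Reaction (3): NH3→NH4NO3 ratio 1:1 ⇒ n(NH4NO3) = 2.6462 mol.
Mass of NH4NO3 = 2.6462 × 80.052 = 211.84 g.

211.8 g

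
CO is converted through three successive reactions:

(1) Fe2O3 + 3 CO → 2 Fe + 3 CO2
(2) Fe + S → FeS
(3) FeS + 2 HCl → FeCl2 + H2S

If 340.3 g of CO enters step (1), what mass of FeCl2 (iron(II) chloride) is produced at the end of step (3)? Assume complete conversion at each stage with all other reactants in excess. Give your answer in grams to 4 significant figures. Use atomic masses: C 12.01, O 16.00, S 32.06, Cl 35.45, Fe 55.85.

M(CO) = 12.01 + 16.00 = 28.01 g/mol.
M(FeCl2) = 55.85 + 2(35.45) = 126.75 g/mol.
n(CO) = 340.3 / 28.01 = 12.149 mol.
Reaction (1): CO→Fe ratio 3:2 ⇒ n(Fe) = 8.0995 mol.
Reaction (2): Fe→FeS ratio 1:1 ⇒ n(FeS) = 8.0995 mol.
Reaction (3): FeS→FeCl2 ratio 1:1 ⇒ n(FeCl2) = 8.0995 mol.
Mass of FeCl2 = 8.0995 × 126.75 = 1026.6 g.

1027 g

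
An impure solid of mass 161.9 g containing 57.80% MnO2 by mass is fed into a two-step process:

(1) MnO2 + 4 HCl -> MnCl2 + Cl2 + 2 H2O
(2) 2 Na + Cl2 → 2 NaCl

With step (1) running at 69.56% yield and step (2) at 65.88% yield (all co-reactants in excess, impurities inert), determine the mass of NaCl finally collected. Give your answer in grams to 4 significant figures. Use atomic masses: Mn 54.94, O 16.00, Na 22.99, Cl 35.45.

57.65 g

Pure MnO2 = 161.9 × 0.5780 = 93.578 g.
M(MnO2) = 54.94 + 2(16.00) = 86.94 g/mol.
M(NaCl) = 22.99 + 35.45 = 58.44 g/mol.
n(MnO2) = 93.578 / 86.94 = 1.0764 mol.
Step 1 (MnO2:Cl2 = 1:1): theoretical n(Cl2) = 1.0764 mol; at 69.56% yield, n(Cl2) = 0.74871 mol.
Step 2 (Cl2:NaCl = 1:2): theoretical n(NaCl) = 1.4974 mol, so theoretical mass = 1.4974 × 58.44 = 87.509 g.
At 65.88% yield, actual mass of NaCl = 87.509 × 0.6588 = 57.651 g.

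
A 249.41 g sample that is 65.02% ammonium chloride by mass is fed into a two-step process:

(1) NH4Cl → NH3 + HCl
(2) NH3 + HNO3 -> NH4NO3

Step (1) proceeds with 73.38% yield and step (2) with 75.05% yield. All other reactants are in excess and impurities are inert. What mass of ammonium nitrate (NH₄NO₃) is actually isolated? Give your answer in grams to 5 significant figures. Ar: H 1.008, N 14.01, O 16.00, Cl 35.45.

Pure NH4Cl = 249.41 × 0.6502 = 162.166 g.
M(NH4Cl) = 14.01 + 4(1.008) + 35.45 = 53.492 g/mol.
M(NH4NO3) = 2(14.01) + 4(1.008) + 3(16.00) = 80.052 g/mol.
n(NH4Cl) = 162.166 / 53.492 = 3.03160 mol.
Step 1 (NH4Cl:NH3 = 1:1): theoretical n(NH3) = 3.03160 mol; at 73.38% yield, n(NH3) = 2.22459 mol.
Step 2 (NH3:NH4NO3 = 1:1): theoretical n(NH4NO3) = 2.22459 mol, so theoretical mass = 2.22459 × 80.052 = 178.083 g.
At 75.05% yield, actual mass of NH4NO3 = 178.083 × 0.7505 = 133.651 g.

133.65 g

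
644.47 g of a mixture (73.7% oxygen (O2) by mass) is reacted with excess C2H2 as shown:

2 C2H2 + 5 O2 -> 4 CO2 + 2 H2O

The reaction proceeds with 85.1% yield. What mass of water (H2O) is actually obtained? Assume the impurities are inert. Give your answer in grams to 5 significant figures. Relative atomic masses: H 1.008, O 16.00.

91.027 g

Pure O2 available = 644.47 g × 0.737 = 474.974 g.
M(O2) = 2(16.00) = 32.00 g/mol.
M(H2O) = 2(1.008) + 16.00 = 18.016 g/mol.
n(O2) = 474.974 g / 32.00 g/mol = 14.8429 mol.
From the equation the O2:H2O mole ratio is 5:2, so n(H2O) = 14.8429 × 2/5 = 5.93718 mol.
Mass of H2O = 5.93718 mol × 18.016 g/mol = 106.964 g.
Actual mass collected = 106.964 g × 0.851 = 91.0266 g.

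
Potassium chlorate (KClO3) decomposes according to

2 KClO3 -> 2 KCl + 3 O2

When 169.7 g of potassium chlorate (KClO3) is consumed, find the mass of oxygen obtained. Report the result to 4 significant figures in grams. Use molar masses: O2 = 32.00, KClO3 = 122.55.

n(KClO3) = 169.70 g / 122.55 g/mol = 1.3847 mol.
From the equation the KClO3:O2 mole ratio is 2:3, so n(O2) = 1.3847 × 3/2 = 2.0771 mol.
Mass of O2 = 2.0771 mol × 32.00 g/mol = 66.468 g.

66.47 g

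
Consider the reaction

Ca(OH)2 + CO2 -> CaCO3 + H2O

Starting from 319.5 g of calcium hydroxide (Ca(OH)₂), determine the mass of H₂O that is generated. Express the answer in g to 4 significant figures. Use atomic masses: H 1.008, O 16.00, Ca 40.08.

M(Ca(OH)2) = 40.08 + 2(16.00) + 2(1.008) = 74.096 g/mol.
M(H2O) = 2(1.008) + 16.00 = 18.016 g/mol.
n(Ca(OH)2) = 319.50 g / 74.096 g/mol = 4.3120 mol.
From the equation the Ca(OH)2:H2O mole ratio is 1:1, so n(H2O) = 4.3120 × 1/1 = 4.3120 mol.
Mass of H2O = 4.3120 mol × 18.016 g/mol = 77.685 g.

77.68 g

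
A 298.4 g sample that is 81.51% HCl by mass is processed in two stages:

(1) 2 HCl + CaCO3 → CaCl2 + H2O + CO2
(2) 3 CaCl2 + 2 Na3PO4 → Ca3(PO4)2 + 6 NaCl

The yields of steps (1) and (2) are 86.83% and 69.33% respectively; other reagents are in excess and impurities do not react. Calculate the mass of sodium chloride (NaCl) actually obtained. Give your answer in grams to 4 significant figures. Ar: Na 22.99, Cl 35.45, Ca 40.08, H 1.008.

234.7 g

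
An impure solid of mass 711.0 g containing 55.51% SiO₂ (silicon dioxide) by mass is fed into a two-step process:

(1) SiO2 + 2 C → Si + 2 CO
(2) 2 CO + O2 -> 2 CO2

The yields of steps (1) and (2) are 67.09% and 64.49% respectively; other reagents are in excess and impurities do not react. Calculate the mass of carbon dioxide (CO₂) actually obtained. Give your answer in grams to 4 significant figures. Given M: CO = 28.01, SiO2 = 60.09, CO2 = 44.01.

Pure SiO2 = 711.0 × 0.5551 = 394.68 g.
n(SiO2) = 394.68 / 60.09 = 6.5681 mol.
Step 1 (SiO2:CO = 1:2): theoretical n(CO) = 13.136 mol; at 67.09% yield, n(CO) = 8.8131 mol.
Step 2 (CO:CO2 = 2:2): theoretical n(CO2) = 8.8131 mol, so theoretical mass = 8.8131 × 44.01 = 387.86 g.
At 64.49% yield, actual mass of CO2 = 387.86 × 0.6449 = 250.13 g.

250.1 g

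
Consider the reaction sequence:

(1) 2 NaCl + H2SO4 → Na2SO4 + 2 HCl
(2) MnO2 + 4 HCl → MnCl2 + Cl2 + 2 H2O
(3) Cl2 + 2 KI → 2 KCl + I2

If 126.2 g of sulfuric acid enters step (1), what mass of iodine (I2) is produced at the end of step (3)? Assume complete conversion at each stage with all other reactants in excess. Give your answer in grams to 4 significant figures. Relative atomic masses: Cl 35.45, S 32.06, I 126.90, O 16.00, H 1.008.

M(H2SO4) = 2(1.008) + 32.06 + 4(16.00) = 98.076 g/mol.
M(I2) = 2(126.90) = 253.80 g/mol.
n(H2SO4) = 126.2 / 98.076 = 1.2868 mol.
Reaction (1): H2SO4→HCl ratio 1:2 ⇒ n(HCl) = 2.5735 mol.
Reaction (2): HCl→Cl2 ratio 4:1 ⇒ n(Cl2) = 0.64338 mol.
Reaction (3): Cl2→I2 ratio 1:1 ⇒ n(I2) = 0.64338 mol.
Mass of I2 = 0.64338 × 253.80 = 163.29 g.

163.3 g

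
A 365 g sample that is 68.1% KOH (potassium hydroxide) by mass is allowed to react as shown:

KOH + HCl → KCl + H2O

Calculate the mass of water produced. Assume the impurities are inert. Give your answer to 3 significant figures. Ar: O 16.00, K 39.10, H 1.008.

79.8 g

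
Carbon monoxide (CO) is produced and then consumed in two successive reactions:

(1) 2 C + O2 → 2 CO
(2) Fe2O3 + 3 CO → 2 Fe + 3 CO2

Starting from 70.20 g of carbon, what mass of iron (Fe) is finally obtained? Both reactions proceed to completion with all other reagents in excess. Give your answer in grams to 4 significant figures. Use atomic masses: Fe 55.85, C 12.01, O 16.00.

217.6 g

M(C) = 12.01 g/mol.
M(Fe) = 55.85 g/mol.
n(C) = 70.200 / 12.01 = 5.8451 mol.
Step 1 gives a 2:2 ratio of C to CO, so n(CO) = 5.8451 mol.
In step 2 the CO:Fe ratio is 3:2, so n(Fe) = 3.8968 mol.
Mass of Fe = 3.8968 × 55.85 = 217.63 g.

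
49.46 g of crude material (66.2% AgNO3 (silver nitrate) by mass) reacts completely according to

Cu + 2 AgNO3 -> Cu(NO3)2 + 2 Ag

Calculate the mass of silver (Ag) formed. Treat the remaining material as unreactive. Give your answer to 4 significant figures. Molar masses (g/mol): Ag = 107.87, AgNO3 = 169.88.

20.79 g

Mass of pure AgNO3 = 49.46 g × 0.662 = 32.743 g.
n(AgNO3) = 32.743 g / 169.88 g/mol = 0.19274 mol.
From the equation the AgNO3:Ag mole ratio is 2:2, so n(Ag) = 0.19274 × 2/2 = 0.19274 mol.
Mass of Ag = 0.19274 mol × 107.87 g/mol = 20.791 g.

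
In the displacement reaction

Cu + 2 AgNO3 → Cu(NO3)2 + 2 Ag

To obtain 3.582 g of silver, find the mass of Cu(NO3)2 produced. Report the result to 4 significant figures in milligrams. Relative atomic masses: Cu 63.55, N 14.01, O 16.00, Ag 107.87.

M(Ag) = 107.87 g/mol.
M(Cu(NO3)2) = 63.55 + 2(14.01) + 6(16.00) = 187.57 g/mol.
n(Ag) = 3.5820 g / 107.87 g/mol = 0.033207 mol.
From the equation the Ag:Cu(NO3)2 mole ratio is 2:1, so n(Cu(NO3)2) = 0.033207 × 1/2 = 0.016603 mol.
Mass of Cu(NO3)2 = 0.016603 mol × 187.57 g/mol = 3.1143 g.
Converting to mg: 3.1143 g = 3114 mg.

3114 mg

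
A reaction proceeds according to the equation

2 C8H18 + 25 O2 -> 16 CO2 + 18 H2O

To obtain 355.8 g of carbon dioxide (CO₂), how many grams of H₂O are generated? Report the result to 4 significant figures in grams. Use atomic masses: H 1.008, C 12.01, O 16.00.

163.9 g

M(CO2) = 12.01 + 2(16.00) = 44.01 g/mol.
M(H2O) = 2(1.008) + 16.00 = 18.016 g/mol.
n(CO2) = 355.80 g / 44.01 g/mol = 8.0845 mol.
From the equation the CO2:H2O mole ratio is 16:18, so n(H2O) = 8.0845 × 18/16 = 9.0951 mol.
Mass of H2O = 9.0951 mol × 18.016 g/mol = 163.86 g.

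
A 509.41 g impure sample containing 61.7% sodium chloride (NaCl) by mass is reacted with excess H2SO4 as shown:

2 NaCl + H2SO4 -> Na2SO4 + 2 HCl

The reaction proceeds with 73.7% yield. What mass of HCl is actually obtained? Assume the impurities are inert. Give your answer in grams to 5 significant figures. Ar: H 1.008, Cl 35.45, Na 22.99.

144.51 g

Pure NaCl available = 509.41 g × 0.617 = 314.306 g.
M(NaCl) = 22.99 + 35.45 = 58.44 g/mol.
M(HCl) = 1.008 + 35.45 = 36.458 g/mol.
n(NaCl) = 314.306 g / 58.44 g/mol = 5.37827 mol.
From the equation the NaCl:HCl mole ratio is 2:2, so n(HCl) = 5.37827 × 2/2 = 5.37827 mol.
Mass of HCl = 5.37827 mol × 36.458 g/mol = 196.081 g.
Actual mass collected = 196.081 g × 0.737 = 144.512 g.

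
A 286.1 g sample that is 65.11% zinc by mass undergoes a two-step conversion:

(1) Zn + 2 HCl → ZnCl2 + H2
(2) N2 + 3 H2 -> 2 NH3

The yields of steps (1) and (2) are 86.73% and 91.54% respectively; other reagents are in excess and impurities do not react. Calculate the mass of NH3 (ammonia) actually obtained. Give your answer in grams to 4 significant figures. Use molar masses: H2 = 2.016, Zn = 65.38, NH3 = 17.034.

Pure Zn = 286.1 × 0.6511 = 186.28 g.
n(Zn) = 186.28 / 65.38 = 2.8492 mol.
Step 1 (Zn:H2 = 1:1): theoretical n(H2) = 2.8492 mol; at 86.73% yield, n(H2) = 2.4711 mol.
Step 2 (H2:NH3 = 3:2): theoretical n(NH3) = 1.6474 mol, so theoretical mass = 1.6474 × 17.034 = 28.062 g.
At 91.54% yield, actual mass of NH3 = 28.062 × 0.9154 = 25.688 g.

25.69 g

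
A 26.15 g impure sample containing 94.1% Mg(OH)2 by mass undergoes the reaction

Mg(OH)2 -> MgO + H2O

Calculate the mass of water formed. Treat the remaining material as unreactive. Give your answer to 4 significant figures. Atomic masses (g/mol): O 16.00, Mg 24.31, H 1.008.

Mass of pure Mg(OH)2 = 26.15 g × 0.941 = 24.607 g.
M(Mg(OH)2) = 24.31 + 2(16.00) + 2(1.008) = 58.326 g/mol.
M(H2O) = 2(1.008) + 16.00 = 18.016 g/mol.
n(Mg(OH)2) = 24.607 g / 58.326 g/mol = 0.42189 mol.
From the equation the Mg(OH)2:H2O mole ratio is 1:1, so n(H2O) = 0.42189 × 1/1 = 0.42189 mol.
Mass of H2O = 0.42189 mol × 18.016 g/mol = 7.6008 g.

7.601 g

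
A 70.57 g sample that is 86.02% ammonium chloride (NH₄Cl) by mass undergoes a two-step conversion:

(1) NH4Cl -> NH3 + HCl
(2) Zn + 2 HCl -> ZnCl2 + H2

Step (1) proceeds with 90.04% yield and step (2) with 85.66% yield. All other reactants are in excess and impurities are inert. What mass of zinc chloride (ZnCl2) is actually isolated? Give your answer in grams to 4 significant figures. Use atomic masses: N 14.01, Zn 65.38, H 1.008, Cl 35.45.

59.64 g

Pure NH4Cl = 70.57 × 0.8602 = 60.704 g.
M(NH4Cl) = 14.01 + 4(1.008) + 35.45 = 53.492 g/mol.
M(ZnCl2) = 65.38 + 2(35.45) = 136.28 g/mol.
n(NH4Cl) = 60.704 / 53.492 = 1.1348 mol.
Step 1 (NH4Cl:HCl = 1:1): theoretical n(HCl) = 1.1348 mol; at 90.04% yield, n(HCl) = 1.0218 mol.
Step 2 (HCl:ZnCl2 = 2:1): theoretical n(ZnCl2) = 0.51090 mol, so theoretical mass = 0.51090 × 136.28 = 69.626 g.
At 85.66% yield, actual mass of ZnCl2 = 69.626 × 0.8566 = 59.641 g.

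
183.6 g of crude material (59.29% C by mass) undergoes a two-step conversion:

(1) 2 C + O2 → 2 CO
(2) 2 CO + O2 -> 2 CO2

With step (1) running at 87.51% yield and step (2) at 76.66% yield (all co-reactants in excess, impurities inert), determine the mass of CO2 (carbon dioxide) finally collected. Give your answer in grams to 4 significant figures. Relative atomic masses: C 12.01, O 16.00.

Pure C = 183.6 × 0.5929 = 108.86 g.
M(C) = 12.01 g/mol.
M(CO2) = 12.01 + 2(16.00) = 44.01 g/mol.
n(C) = 108.86 / 12.01 = 9.0638 mol.
Step 1 (C:CO = 2:2): theoretical n(CO) = 9.0638 mol; at 87.51% yield, n(CO) = 7.9317 mol.
Step 2 (CO:CO2 = 2:2): theoretical n(CO2) = 7.9317 mol, so theoretical mass = 7.9317 × 44.01 = 349.08 g.
At 76.66% yield, actual mass of CO2 = 349.08 × 0.7666 = 267.60 g.

267.6 g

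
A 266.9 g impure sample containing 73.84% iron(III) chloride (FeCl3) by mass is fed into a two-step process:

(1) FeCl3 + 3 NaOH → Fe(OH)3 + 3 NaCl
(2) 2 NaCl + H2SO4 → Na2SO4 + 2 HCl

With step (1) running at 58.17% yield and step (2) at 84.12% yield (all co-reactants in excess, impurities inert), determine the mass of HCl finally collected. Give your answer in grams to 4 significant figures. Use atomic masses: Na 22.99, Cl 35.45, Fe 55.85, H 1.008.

65.03 g

Pure FeCl3 = 266.9 × 0.7384 = 197.08 g.
M(FeCl3) = 55.85 + 3(35.45) = 162.20 g/mol.
M(HCl) = 1.008 + 35.45 = 36.458 g/mol.
n(FeCl3) = 197.08 / 162.20 = 1.2150 mol.
Step 1 (FeCl3:NaCl = 1:3): theoretical n(NaCl) = 3.6451 mol; at 58.17% yield, n(NaCl) = 2.1204 mol.
Step 2 (NaCl:HCl = 2:2): theoretical n(HCl) = 2.1204 mol, so theoretical mass = 2.1204 × 36.458 = 77.304 g.
At 84.12% yield, actual mass of HCl = 77.304 × 0.8412 = 65.028 g.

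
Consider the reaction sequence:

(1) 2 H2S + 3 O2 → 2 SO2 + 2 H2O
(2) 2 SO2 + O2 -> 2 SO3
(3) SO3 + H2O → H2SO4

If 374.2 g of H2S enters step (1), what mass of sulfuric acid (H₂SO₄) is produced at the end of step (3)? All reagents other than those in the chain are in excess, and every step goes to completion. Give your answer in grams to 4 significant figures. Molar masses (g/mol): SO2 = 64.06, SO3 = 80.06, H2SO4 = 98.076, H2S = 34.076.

1077 g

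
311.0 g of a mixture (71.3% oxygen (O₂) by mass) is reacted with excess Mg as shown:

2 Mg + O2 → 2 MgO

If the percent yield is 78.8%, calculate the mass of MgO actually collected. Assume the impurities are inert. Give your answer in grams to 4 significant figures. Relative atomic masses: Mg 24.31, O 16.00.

440.2 g

Pure O2 available = 311.0 g × 0.713 = 221.74 g.
M(O2) = 2(16.00) = 32.00 g/mol.
M(MgO) = 24.31 + 16.00 = 40.31 g/mol.
n(O2) = 221.74 g / 32.00 g/mol = 6.9295 mol.
From the equation the O2:MgO mole ratio is 1:2, so n(MgO) = 6.9295 × 2/1 = 13.859 mol.
Mass of MgO = 13.859 mol × 40.31 g/mol = 558.65 g.
Actual mass collected = 558.65 g × 0.788 = 440.22 g.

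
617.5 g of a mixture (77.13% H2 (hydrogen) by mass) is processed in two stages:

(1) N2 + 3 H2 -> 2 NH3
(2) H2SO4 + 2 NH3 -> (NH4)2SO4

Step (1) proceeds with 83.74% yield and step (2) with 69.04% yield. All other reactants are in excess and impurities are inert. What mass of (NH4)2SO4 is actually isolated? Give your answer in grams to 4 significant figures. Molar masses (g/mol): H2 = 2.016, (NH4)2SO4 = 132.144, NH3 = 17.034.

Pure H2 = 617.5 × 0.7713 = 476.28 g.
n(H2) = 476.28 / 2.016 = 236.25 mol.
Step 1 (H2:NH3 = 3:2): theoretical n(NH3) = 157.50 mol; at 83.74% yield, n(NH3) = 131.89 mol.
Step 2 (NH3:(NH4)2SO4 = 2:1): theoretical n((NH4)2SO4) = 65.945 mol, so theoretical mass = 65.945 × 132.144 = 8714.2 g.
At 69.04% yield, actual mass of (NH4)2SO4 = 8714.2 × 0.6904 = 6016.3 g.

6016 g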